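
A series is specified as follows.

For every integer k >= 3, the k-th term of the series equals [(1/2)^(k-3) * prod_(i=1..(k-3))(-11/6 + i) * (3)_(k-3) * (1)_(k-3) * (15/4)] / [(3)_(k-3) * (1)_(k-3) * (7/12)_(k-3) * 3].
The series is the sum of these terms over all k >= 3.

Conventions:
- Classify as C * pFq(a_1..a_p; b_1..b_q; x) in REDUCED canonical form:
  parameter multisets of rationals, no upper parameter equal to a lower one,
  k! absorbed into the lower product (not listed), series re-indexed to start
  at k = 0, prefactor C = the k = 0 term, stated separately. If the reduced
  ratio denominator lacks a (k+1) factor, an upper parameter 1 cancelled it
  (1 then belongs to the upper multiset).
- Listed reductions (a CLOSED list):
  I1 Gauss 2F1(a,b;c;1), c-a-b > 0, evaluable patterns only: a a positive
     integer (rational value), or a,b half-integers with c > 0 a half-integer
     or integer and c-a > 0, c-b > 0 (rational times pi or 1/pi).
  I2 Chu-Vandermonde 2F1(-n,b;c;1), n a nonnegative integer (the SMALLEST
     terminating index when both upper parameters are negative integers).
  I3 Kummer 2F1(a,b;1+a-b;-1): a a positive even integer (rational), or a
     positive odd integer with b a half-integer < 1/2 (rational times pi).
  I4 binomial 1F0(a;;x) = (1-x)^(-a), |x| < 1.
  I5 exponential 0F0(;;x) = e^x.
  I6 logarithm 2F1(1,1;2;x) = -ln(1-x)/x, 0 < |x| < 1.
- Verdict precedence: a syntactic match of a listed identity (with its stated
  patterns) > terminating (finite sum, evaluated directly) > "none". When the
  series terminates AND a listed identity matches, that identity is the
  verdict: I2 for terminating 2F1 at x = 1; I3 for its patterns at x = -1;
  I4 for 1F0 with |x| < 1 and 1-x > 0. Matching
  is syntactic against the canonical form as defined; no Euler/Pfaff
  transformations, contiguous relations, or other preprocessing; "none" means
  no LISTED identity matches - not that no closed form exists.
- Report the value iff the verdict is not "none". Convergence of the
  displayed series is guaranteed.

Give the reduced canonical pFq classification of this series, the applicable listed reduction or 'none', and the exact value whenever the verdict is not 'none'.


x = 1/2 here; the reduced form reads 2F1, upper {-5/6, 1}, lower {7/12}, C = 5/4. Verdict: none. A 2F1 with upper {-5/6, 1} fits none of I1-I6 at x = 1/2; the sum runs forever.

Structural cue: from the first term 5/4: the parameter 3 appears in both the upper and lower lists and cancels.
Step ratio: r(k) = (1/2) * (k-5/6) (k+1) / [(k+7/12) (k+1)] - rational in k. x = (1/2); t_0 = 5/4; negate the roots.


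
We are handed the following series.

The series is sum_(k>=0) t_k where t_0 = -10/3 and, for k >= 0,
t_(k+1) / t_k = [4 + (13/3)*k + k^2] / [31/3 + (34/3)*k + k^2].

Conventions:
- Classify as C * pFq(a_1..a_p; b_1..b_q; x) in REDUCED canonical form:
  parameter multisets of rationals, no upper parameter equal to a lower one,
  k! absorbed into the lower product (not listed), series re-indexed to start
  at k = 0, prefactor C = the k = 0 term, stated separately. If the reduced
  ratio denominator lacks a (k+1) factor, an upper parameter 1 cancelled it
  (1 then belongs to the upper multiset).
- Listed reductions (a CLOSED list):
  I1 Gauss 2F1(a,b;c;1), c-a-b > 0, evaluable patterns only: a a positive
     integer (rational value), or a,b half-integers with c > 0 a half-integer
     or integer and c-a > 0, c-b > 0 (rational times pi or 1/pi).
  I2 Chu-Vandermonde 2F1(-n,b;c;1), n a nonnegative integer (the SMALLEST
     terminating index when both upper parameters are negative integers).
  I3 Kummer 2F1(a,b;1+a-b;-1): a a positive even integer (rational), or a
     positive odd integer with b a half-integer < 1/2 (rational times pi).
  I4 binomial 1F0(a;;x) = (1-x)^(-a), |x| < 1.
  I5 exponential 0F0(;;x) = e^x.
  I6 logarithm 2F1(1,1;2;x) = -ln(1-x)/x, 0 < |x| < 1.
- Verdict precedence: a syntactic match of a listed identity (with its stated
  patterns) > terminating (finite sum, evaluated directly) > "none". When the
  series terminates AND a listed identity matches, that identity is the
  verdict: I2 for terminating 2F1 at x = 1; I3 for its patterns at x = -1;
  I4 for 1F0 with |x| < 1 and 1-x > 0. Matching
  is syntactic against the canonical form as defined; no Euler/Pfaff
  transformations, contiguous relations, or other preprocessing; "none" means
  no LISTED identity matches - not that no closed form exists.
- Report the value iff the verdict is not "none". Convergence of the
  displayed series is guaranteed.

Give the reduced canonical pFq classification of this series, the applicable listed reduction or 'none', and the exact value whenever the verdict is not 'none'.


At argument 1: a 2F1 with upper {4/3, 3}, lower {31/3}, scaled by C = -10/3. Verdict: Gauss's theorem (I1) matches (x = 1: the Gamma ratio telescopes since c-a-b = 6 > 0 and a = 3 in Z>0). Value: -1375/243.

Key observation: with t_0 = -10/3, roots of the ratio polynomials (C = -10/3, x = 1) are the negated parameters.
Adjacent-term ratio: r(k) = 1 * (k+4/3) (k+3) / [(k+31/3) (k+1)] ; factor over Q: parameters, x = 1, and C = -10/3.


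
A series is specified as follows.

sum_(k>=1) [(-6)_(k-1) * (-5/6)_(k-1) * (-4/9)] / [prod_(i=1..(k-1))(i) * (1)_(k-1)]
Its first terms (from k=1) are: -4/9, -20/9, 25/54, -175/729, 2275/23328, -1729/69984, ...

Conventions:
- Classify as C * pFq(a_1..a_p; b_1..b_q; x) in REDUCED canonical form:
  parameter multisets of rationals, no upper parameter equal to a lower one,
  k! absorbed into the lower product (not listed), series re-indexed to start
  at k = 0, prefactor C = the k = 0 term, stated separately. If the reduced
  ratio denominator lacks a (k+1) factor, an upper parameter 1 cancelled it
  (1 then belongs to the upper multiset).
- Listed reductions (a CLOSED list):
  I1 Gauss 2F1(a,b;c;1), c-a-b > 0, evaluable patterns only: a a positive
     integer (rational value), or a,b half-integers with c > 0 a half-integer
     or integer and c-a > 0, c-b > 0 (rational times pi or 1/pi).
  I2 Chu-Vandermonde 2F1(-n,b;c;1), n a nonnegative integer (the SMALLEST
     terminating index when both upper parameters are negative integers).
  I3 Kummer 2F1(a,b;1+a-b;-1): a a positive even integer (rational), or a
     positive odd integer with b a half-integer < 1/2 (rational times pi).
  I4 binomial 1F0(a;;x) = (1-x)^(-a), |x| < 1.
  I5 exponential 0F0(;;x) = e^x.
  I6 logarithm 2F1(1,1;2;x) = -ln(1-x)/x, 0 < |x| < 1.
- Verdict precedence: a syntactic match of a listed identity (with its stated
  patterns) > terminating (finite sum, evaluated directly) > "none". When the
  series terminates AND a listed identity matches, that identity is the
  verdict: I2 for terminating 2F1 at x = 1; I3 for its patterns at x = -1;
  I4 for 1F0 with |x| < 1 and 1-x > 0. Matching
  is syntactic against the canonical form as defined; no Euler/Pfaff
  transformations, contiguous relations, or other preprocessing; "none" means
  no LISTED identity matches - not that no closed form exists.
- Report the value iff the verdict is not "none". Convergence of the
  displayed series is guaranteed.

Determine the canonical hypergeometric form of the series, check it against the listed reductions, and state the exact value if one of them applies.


With C = -4/9: the canonical form is 2F1(-6, -5/6; 1; 1). Verdict at x = 1: Vandermonde's identity (I2) matches (terminating 2F1 at x = 1 with n = 6, b = -5/6, c = 1). Value: -35797223/15116544.

The tell: t_0 = -4/9 here, and (1)_k (C = -4/9, x = 1) is k! itself.
Step ratio: r(k) = 1 * (k-6) (k-5/6) / [(k+1) (k+1)] - poly over poly, x = 1 from leading terms; C = -4/9 at k = 0.


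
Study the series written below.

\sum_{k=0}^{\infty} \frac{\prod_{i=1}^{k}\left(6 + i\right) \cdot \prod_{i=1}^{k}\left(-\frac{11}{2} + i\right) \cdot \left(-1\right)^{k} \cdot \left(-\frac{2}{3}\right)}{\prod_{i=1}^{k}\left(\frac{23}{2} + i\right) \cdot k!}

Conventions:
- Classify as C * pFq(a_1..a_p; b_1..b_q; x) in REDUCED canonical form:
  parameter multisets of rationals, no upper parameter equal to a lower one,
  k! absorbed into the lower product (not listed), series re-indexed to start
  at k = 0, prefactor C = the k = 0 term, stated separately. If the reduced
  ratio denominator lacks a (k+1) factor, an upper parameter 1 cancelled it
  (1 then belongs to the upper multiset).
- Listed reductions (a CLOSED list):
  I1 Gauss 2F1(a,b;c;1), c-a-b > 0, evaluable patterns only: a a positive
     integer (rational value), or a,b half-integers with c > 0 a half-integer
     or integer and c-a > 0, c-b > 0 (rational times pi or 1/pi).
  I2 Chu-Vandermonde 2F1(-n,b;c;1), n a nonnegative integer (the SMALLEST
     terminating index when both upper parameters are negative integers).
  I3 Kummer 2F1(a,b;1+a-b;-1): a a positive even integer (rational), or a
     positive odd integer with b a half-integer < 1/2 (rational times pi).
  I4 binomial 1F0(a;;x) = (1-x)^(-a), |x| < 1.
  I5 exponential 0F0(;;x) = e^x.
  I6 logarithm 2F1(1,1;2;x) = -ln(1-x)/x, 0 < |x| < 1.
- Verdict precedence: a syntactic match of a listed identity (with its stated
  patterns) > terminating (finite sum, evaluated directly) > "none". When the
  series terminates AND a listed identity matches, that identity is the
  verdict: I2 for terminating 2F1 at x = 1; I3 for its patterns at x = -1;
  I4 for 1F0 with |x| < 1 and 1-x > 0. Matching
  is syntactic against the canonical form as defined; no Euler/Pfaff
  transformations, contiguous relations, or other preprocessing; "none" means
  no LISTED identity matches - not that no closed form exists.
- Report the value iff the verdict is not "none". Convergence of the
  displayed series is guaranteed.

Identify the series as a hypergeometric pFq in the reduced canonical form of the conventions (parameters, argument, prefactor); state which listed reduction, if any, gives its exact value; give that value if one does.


Classification (C = -\frac{2}{3}): 2F1 with upper {-\frac{9}{2}, 7}, lower {\frac{25}{2}}, argument x = -1. Verdict: Kummer's theorem (I3) matches (x = -1; c = \frac{25}{2} equals 1+a-b for upper {-\frac{9}{2}, 7}: listed pattern). Exact value: \left(-\frac{111546435}{67108864}\right) \cdot \pi.

The tell: from the first term -\frac{2}{3}: the running product (prefactor -2/3) telescopes to a rising factorial.
Adjacent-term ratio: r(k) = -1 * (k-\frac{9}{2}) (k+7) / [(k+\frac{25}{2}) (k+1)] - rational in k, leading ratio -1; with t_0 = -\frac{2}{3}, classification follows.


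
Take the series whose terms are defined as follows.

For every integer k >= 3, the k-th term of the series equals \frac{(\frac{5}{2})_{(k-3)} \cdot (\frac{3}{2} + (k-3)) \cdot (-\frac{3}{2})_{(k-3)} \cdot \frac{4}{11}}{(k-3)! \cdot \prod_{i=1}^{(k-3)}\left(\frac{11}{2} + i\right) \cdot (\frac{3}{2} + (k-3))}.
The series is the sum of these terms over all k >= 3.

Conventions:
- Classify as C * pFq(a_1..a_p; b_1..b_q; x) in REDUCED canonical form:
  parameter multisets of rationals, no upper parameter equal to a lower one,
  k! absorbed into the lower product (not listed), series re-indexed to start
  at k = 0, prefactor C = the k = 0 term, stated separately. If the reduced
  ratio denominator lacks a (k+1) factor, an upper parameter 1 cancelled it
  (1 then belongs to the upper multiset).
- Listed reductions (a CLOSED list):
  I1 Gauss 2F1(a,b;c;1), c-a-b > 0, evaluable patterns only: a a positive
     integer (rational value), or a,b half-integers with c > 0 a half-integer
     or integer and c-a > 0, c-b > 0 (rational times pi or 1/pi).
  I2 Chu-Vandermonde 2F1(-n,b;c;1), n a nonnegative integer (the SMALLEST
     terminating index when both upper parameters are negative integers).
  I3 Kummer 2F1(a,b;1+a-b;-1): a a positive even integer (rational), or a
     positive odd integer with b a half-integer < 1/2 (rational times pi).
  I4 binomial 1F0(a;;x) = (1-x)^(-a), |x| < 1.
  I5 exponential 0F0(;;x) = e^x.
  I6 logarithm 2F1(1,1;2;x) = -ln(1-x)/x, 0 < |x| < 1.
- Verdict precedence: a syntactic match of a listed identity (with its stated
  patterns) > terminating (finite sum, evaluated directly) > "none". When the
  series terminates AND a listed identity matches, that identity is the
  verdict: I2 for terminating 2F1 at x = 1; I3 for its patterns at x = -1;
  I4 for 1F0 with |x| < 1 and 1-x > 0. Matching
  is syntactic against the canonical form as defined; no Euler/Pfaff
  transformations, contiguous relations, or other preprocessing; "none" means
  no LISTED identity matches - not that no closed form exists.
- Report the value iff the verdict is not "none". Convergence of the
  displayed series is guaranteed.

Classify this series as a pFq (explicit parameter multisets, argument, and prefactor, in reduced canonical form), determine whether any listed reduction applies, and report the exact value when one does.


This is \frac{4}{11} * 2F1(-\frac{3}{2}, \frac{5}{2}; \frac{13}{2}; 1) in reduced canonical form. Verdict: Gauss (I1, half-integer pattern) fires (x = 1; upper {-\frac{3}{2}, \frac{5}{2}} half-integers, c = \frac{13}{2} in the evaluable pattern). Sum: \frac{945}{16384} \cdot \pi.

First insight: t_0 being \frac{4}{11}, the lower running product (prefactor 4/11) is a rising factorial.
Step ratio: r(k) = 1 * (k-\frac{3}{2}) (k+\frac{5}{2}) / [(k+\frac{13}{2}) (k+1)] - poly over poly, x = 1 from leading terms; C = \frac{4}{11} at k = 0.


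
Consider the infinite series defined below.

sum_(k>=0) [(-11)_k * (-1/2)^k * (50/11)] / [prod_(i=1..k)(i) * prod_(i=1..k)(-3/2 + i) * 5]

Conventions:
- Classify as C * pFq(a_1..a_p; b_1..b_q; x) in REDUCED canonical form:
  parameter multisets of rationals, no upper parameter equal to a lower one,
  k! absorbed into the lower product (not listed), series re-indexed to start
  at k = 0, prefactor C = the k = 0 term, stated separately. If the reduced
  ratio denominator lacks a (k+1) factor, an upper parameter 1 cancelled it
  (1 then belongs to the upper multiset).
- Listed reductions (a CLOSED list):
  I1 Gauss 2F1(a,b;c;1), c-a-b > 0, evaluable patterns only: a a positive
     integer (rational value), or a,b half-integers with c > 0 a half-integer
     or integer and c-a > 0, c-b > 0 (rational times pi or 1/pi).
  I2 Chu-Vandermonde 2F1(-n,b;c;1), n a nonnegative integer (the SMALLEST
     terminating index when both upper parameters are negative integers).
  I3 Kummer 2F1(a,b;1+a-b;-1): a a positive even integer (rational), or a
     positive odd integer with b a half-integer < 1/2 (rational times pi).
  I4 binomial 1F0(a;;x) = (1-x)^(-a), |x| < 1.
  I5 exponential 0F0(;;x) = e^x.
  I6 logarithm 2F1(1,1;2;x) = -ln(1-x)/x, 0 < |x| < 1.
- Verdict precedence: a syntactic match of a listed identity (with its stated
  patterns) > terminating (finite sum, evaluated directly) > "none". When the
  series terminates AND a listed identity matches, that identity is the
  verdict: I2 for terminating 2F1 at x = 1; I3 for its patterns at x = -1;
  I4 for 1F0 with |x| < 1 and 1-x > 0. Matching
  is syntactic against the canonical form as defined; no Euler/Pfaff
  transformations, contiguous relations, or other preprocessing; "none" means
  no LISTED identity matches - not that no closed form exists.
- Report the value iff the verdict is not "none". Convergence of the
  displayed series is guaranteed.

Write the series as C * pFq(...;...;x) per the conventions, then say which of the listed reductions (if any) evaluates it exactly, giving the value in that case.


This is 10/11 * 1F1(-11; -1/2; -1/2) in reduced canonical form. Verdict: terminating at k = 11: the factor (-11)_k kills every later term; summing the 12 survivors is exact. Its exact value is -38477611520/288080793.

Structural cue: t_0 = 10/11 here, and the product of the first k integers (C = 10/11) is k!.
Term ratio: r(k) = (-1/2) * (k-11) / [(k-1/2) (k+1)] - rational in k, leading ratio (-1/2); with t_0 = 10/11, classification follows.


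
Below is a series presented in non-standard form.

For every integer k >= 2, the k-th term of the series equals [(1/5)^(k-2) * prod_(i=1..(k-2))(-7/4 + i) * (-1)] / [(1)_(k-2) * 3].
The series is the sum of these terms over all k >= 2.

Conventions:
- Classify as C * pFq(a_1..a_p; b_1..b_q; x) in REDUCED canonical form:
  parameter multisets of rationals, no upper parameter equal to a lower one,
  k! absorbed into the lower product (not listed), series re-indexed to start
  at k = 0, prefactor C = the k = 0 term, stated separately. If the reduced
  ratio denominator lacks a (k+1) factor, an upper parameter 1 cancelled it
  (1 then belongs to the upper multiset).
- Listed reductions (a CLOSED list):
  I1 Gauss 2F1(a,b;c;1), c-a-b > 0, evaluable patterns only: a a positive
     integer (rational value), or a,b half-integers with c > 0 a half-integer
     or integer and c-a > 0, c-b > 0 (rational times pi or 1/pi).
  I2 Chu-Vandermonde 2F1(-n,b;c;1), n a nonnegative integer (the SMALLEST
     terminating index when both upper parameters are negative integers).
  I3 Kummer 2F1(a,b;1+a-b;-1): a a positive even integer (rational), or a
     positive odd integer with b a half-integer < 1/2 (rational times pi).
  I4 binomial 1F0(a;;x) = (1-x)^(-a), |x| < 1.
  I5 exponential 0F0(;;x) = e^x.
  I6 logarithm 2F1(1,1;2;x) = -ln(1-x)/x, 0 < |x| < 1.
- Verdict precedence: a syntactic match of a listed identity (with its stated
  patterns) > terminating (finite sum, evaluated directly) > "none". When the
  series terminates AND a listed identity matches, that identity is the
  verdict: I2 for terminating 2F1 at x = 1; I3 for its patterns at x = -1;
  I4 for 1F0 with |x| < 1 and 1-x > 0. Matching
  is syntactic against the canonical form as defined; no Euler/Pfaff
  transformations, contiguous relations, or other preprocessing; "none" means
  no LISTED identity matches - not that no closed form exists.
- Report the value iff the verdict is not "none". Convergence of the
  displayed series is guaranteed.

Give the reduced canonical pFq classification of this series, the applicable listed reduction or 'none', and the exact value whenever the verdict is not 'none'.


At argument 1/5: a 1F0 with upper {-3/4}, lower {-}, scaled by C = -1/3. Verdict: this is the I4 binomial reduction (the 1F0 binomial series: exponent 3/4, x = 1/5). Hence: (-1/3) * (4/5)^(3/4).

Structural cue: with t_0 = -1/3, the constant factors (prefactor -1/3) combine into one prefactor.
Step ratio: r(k) = (1/5) * (k-3/4) / [(k+1)] - rational; roots negated = parameters, x = (1/5), C = -1/3.


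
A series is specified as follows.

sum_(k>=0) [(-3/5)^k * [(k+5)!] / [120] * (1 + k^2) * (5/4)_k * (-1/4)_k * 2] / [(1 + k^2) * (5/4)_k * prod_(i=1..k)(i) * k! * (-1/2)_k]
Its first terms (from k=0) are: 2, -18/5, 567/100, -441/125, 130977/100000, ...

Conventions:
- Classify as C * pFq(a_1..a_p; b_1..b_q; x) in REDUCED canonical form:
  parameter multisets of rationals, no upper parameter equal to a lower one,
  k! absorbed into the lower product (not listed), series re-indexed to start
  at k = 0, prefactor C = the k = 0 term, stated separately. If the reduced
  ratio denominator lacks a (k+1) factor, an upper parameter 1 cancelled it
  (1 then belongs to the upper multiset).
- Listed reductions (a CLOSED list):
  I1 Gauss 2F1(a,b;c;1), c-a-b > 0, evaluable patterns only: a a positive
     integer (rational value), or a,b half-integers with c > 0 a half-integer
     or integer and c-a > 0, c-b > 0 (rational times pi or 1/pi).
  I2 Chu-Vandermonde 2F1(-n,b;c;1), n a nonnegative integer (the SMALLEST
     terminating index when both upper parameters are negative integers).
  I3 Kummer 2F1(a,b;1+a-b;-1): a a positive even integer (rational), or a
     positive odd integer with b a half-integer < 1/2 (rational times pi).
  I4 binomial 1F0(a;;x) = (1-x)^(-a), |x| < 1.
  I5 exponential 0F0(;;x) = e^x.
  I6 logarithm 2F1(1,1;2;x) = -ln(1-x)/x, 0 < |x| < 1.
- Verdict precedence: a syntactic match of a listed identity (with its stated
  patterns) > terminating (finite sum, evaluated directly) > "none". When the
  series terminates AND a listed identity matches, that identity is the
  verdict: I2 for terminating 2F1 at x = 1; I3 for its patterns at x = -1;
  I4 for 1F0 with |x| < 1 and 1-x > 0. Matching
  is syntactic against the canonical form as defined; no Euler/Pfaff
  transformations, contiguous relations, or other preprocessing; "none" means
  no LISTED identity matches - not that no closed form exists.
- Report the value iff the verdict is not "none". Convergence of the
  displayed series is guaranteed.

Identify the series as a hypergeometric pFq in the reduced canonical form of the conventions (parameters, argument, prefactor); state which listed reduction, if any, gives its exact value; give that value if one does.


Structural cue: t_0 being 2, the parameter 5/4 appears in both the upper and lower lists and cancels (alongside the other common factor).
Step ratio: r(k) = (-3/5) * (k-1/4) (k+6) / [(k-1/2) (k+1) (k+1)] - rational in k. x = (-3/5); t_0 = 2; negate the roots.

x = -3/5 here; the reduced form reads 2F2, upper {-1/4, 6}, lower {-1/2, 1}, C = 2. Verdict: none. No listed pattern accepts 2F2(-1/4, 6; -1/2, 1; -3/5).


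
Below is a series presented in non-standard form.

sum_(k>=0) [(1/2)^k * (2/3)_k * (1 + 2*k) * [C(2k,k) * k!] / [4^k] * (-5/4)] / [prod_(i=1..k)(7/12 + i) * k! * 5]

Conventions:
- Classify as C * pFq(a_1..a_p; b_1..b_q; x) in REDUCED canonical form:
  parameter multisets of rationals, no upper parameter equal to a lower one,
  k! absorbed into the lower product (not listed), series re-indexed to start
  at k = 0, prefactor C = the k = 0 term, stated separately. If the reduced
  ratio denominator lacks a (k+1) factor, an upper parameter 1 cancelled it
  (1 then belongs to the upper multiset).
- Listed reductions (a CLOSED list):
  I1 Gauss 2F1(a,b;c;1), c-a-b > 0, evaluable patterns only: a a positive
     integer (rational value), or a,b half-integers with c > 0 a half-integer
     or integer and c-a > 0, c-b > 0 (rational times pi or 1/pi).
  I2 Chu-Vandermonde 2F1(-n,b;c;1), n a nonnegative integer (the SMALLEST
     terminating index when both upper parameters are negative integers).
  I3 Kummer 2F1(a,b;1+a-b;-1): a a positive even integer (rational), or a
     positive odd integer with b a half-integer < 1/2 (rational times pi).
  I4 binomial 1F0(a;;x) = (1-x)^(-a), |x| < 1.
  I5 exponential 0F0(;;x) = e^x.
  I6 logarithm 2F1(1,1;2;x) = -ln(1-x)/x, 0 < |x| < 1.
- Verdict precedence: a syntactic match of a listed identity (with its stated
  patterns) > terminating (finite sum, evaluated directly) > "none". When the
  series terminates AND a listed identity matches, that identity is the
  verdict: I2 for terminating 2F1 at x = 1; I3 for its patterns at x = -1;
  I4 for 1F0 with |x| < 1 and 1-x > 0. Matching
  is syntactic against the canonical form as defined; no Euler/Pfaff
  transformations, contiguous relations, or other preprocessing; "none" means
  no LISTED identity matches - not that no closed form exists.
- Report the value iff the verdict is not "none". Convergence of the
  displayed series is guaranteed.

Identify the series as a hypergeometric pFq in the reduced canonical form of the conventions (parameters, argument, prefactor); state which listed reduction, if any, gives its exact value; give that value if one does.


x = 1/2 here; the reduced form reads 2F1, upper {2/3, 3/2}, lower {19/12}, C = -1/4. Verdict: none. No listed pattern accepts 2F1(2/3, 3/2; 19/12; 1/2).

Key step: x = (1/2) and the constant factors (C = -1/4) combine into one prefactor.
Adjacent-term ratio: r(k) = (1/2) * (k+2/3) (k+3/2) / [(k+19/12) (k+1)] ; factor over Q: parameters, x = (1/2), and C = -1/4.


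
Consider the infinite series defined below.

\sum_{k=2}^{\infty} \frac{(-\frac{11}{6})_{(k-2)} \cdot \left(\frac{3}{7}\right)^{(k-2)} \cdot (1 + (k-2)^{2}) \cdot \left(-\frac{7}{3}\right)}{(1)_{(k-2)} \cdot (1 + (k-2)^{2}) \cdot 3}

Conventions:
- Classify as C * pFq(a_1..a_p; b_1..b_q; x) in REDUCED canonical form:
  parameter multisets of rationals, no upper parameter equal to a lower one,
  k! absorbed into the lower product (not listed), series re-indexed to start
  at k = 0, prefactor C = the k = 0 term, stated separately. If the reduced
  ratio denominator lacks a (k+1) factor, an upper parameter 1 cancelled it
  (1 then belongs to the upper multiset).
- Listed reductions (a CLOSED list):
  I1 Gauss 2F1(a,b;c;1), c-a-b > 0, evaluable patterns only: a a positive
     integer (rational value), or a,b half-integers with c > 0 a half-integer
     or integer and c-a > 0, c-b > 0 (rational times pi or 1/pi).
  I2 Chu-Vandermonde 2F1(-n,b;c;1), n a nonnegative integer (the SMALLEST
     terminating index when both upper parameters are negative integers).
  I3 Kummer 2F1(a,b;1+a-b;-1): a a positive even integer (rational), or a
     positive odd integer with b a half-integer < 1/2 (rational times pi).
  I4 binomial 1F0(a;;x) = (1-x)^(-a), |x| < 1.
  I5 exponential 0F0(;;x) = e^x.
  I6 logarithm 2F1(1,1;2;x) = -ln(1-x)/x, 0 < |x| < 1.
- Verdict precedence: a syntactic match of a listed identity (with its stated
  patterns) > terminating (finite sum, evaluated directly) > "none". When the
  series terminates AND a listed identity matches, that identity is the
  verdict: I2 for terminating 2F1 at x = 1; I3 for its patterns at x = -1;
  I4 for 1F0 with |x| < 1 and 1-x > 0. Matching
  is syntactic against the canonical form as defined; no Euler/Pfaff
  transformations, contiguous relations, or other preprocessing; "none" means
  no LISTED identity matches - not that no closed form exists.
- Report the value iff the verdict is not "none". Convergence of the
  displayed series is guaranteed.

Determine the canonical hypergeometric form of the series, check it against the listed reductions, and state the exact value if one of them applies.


With C = -\frac{7}{9}: the canonical form is 1F0(-\frac{11}{6}; -; \frac{3}{7}). Verdict: this is the I4 binomial reduction (the 1F0 binomial series: exponent 11/6, x = \frac{3}{7}). Hence: \left(-\frac{7}{9}\right) \cdot \left(\frac{4}{7}\right)^{\frac{11}{6}}.

The tell: with t_0 = -\frac{7}{9}, (1)_k (prefactor -7/9) is k! itself.
Ratio: r(k) = \frac{3}{7} * (k-\frac{11}{6}) / [(k+1)] - rational in k. x = \frac{3}{7}; t_0 = -\frac{7}{9}; negate the roots.


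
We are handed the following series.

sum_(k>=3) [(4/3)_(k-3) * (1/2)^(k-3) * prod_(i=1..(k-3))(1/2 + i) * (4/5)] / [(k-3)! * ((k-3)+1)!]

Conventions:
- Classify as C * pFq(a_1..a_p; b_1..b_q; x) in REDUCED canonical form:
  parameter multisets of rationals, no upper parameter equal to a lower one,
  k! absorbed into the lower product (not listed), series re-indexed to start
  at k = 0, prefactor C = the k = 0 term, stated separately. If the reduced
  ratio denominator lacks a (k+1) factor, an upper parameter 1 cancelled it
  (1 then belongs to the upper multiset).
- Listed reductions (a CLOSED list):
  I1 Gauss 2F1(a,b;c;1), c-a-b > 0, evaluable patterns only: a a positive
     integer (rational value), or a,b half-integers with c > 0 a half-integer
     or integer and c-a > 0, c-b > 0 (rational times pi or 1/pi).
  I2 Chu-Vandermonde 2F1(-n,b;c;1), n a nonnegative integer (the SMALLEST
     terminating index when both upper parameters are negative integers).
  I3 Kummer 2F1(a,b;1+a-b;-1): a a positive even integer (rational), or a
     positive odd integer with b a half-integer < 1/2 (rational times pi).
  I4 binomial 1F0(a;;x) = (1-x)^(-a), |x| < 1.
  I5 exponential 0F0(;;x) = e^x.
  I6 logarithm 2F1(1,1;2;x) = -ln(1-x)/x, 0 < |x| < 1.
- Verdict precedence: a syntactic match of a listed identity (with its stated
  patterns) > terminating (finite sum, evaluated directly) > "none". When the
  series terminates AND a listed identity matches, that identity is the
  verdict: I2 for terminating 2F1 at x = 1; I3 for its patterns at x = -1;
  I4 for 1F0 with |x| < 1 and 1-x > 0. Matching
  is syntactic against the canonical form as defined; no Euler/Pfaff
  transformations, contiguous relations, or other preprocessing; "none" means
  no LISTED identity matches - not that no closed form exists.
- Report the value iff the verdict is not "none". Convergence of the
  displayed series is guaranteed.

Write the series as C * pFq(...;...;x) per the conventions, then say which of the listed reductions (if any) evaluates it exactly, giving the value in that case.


At argument 1/2: a 2F1 with upper {4/3, 3/2}, lower {2}, scaled by C = 4/5. Verdict: no listed reduction: x = 1/2 and upper {4/3, 3/2} fail every I1-I6 pattern.

Key observation: with t_0 = 4/5, the running product (C = 4/5, x = 1/2) telescopes to a rising factorial.
Ratio: r(k) = (1/2) * (k+4/3) (k+3/2) / [(k+2) (k+1)] - poly over poly, x = (1/2) from leading terms; C = 4/5 at k = 0.


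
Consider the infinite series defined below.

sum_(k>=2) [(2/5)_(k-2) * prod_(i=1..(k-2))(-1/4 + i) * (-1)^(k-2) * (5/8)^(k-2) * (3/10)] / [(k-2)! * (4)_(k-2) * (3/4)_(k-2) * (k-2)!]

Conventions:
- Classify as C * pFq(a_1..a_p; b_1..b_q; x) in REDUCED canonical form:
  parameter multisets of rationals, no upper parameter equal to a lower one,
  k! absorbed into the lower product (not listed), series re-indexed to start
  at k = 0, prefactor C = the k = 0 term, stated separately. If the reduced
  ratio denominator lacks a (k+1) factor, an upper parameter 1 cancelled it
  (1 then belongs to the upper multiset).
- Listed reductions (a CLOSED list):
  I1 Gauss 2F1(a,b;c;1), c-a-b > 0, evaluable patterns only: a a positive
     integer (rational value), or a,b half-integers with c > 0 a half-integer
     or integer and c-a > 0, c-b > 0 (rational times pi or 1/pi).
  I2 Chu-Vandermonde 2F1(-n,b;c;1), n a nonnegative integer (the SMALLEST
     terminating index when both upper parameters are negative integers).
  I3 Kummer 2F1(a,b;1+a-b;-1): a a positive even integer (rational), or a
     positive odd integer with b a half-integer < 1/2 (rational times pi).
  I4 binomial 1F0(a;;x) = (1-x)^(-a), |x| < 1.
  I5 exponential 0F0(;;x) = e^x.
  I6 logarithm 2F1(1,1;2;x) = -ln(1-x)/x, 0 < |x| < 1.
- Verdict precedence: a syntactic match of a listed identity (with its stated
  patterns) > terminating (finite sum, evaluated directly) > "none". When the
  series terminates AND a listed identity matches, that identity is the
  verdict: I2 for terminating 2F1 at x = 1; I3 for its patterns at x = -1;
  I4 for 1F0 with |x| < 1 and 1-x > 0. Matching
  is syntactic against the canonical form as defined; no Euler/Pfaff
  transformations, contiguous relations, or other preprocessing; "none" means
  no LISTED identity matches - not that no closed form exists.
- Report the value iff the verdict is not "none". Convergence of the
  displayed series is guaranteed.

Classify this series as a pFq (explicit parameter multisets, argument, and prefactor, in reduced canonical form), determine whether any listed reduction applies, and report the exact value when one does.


Prefactor 3/10, argument -5/8: 1F2 with upper {2/5} over lower {1, 4}. Verdict: none - at argument -5/8 the multisets {2/5} ; {1, 4} match no listed identity.

First insight: t_0 = 3/10 here, and the denominator's factorial ratio (C = 3/10) is a lower Pochhammer.
Consecutive-term ratio: r(k) = (-5/8) * (k+2/5) / [(k+1) (k+4) (k+1)] - poly over poly, x = (-5/8) from leading terms; C = 3/10 at k = 0.


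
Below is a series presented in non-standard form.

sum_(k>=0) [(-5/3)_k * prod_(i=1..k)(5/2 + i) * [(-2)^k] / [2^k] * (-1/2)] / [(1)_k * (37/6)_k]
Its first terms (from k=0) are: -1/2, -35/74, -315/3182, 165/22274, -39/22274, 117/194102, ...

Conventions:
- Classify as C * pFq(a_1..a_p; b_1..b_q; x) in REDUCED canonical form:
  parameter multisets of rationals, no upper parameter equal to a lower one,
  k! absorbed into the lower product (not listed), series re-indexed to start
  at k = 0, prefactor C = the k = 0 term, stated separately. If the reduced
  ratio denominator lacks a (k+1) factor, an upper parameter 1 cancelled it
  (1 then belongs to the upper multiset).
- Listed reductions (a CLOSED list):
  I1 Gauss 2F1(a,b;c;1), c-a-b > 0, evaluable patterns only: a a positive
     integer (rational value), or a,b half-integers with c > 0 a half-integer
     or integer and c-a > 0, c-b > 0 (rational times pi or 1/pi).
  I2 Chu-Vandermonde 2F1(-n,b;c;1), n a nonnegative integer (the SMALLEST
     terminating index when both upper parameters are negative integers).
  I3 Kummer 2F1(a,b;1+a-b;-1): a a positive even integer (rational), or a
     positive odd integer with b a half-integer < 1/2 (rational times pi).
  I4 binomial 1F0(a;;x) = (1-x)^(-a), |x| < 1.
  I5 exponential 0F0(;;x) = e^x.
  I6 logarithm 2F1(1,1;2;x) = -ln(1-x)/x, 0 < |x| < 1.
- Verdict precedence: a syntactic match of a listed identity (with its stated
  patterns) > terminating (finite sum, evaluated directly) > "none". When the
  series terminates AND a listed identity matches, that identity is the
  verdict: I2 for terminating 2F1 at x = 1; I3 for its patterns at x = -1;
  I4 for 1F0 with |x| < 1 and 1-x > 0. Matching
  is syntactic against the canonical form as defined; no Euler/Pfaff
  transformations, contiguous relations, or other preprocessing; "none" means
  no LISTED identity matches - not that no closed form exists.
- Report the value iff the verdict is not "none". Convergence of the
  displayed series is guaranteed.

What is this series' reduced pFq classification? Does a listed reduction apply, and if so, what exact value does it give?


Key step: x = (-1) and the running product (C = -1/2, x = -1) telescopes to a rising factorial.
Step ratio: r(k) = (-1) * (k-5/3) (k+7/2) / [(k+37/6) (k+1)] - rational in k, leading ratio (-1); with t_0 = -1/2, classification follows.

Prefactor -1/2, argument -1: 2F1 with upper {-5/3, 7/2} over lower {37/6}. Verdict: none (x = -1): each listed identity misses the multisets {-5/3, 7/2} ; {37/6}.


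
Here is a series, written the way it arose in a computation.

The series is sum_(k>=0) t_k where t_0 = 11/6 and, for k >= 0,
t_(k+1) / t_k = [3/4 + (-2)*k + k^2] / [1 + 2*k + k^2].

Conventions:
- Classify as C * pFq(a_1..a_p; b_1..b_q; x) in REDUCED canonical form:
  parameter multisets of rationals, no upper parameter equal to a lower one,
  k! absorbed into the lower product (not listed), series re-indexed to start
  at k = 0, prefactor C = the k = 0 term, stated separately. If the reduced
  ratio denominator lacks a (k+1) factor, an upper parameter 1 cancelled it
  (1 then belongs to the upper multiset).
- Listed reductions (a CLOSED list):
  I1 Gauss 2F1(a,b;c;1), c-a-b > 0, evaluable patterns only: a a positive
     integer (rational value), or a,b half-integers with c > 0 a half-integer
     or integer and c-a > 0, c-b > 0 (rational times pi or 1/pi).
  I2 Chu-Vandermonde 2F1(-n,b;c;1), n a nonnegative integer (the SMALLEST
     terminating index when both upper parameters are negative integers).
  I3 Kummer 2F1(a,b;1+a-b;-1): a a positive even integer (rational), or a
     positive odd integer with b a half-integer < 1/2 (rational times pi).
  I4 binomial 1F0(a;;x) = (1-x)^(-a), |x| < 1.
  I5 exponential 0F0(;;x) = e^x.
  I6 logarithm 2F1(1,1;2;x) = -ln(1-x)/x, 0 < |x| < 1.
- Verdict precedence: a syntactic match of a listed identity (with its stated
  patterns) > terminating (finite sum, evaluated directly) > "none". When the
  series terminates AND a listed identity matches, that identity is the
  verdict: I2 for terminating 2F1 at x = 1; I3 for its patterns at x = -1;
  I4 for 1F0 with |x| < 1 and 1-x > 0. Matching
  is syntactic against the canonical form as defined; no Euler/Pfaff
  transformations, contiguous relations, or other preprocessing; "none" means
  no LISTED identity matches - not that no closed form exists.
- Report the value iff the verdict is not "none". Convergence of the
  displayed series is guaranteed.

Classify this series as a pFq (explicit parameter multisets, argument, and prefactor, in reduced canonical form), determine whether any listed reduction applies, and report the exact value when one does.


Reduced: x = 1, 2F1, upper = {-3/2, -1/2}, lower = {1}, C = 11/6. Verdict (x = 1): Gauss's theorem I1 (half-integer case) applies (x = 1; upper {-3/2, -1/2} half-integers, c = 1 in the evaluable pattern). Hence: (88/9) / pi.

First insight: t_0 = 11/6 here, and roots of the ratio polynomials (prefactor 11/6) are the negated parameters.
Step ratio: r(k) = 1 * (k-3/2) (k-1/2) / [(k+1) (k+1)] - rational; roots negated = parameters, x = 1, C = 11/6.


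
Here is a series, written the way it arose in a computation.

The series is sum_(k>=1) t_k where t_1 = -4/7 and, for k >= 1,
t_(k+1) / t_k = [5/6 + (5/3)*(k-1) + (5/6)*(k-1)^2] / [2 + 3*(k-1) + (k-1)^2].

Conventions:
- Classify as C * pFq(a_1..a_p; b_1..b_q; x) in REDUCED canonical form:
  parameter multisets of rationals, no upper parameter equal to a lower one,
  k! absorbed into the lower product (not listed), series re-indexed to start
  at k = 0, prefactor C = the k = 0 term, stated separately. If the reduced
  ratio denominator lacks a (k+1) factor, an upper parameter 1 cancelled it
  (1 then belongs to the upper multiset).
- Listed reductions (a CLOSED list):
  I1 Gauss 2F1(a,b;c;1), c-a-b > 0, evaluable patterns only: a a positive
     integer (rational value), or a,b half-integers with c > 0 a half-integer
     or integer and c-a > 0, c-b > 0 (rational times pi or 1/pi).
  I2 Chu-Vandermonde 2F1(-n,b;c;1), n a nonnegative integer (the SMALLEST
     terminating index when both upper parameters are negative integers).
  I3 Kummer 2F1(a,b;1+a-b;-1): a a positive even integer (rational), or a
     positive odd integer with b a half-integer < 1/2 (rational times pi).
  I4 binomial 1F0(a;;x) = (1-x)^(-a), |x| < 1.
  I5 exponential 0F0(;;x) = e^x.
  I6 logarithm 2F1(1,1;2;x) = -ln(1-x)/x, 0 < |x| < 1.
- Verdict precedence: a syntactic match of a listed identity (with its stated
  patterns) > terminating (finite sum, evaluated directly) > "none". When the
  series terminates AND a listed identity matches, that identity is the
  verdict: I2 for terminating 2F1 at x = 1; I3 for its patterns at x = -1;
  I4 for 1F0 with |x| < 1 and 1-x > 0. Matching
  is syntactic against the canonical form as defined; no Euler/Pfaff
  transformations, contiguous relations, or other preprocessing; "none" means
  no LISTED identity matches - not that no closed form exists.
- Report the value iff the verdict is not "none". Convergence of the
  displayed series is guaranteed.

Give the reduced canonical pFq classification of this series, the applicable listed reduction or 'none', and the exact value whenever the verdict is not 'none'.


The tell: with t_0 = -4/7, the expanded ratio factors over Q; prefactor -4/7, roots give parameters.
Consecutive-term ratio: r(k) = (5/6) * (k+1) (k+1) / [(k+2) (k+1)] ; factor over Q: parameters, x = (5/6), and C = -4/7.

x = 5/6 here; the reduced form reads 2F1, upper {1, 1}, lower {2}, C = -4/7. Verdict: this is the I6 logarithm reduction (the logarithm: parameters (1,1;2), x = 5/6). Value: (24/35) * ln(1/6).


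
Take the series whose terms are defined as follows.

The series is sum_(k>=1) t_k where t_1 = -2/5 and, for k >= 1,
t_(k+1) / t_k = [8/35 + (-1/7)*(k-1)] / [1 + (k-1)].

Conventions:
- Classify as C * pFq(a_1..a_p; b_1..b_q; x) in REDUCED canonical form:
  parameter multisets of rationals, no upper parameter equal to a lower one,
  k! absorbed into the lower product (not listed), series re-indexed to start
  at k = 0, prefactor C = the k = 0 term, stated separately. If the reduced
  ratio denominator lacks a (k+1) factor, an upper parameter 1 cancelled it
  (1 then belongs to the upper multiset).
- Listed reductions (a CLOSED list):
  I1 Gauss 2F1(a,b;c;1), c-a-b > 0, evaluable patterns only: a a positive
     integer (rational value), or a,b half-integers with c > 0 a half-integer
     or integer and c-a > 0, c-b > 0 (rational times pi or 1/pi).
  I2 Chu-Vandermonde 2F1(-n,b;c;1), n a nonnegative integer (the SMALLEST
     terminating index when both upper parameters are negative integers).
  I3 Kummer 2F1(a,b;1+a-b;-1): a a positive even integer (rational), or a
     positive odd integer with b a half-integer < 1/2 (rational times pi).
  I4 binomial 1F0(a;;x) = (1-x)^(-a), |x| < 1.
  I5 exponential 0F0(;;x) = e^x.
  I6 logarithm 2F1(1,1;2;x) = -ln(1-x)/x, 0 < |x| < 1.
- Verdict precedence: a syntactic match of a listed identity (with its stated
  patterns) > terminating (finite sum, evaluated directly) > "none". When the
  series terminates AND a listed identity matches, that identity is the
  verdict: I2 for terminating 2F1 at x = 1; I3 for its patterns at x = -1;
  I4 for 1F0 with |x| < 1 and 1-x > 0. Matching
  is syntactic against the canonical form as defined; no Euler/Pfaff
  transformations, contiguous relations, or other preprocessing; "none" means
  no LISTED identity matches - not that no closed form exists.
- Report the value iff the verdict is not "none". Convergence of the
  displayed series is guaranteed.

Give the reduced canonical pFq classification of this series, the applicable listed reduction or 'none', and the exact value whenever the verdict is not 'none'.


With C = -2/5: the canonical form is 1F0(-8/5; -; -1/7). Verdict: the binomial series (I4) matches (the 1F0 binomial series: exponent 8/5, x = -1/7). Its exact value is (-2/5) * (8/7)^(8/5).

Key observation: t_0 = -2/5 here, and roots of the ratio polynomials (prefactor -2/5) are the negated parameters.
Step ratio: r(k) = (-1/7) * (k-8/5) / [(k+1)] - poly over poly, x = (-1/7) from leading terms; C = -2/5 at k = 0.
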